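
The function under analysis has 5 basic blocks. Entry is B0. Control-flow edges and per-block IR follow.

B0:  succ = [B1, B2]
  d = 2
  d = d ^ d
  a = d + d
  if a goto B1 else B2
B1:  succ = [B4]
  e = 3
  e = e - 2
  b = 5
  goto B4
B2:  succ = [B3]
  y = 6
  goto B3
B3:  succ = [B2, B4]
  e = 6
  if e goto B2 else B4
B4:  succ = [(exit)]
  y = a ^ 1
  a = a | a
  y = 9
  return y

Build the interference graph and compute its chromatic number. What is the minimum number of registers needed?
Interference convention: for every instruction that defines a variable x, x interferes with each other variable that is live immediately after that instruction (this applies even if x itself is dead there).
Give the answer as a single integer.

Per-block:
  B0: def={a,d} ue=∅
  B1: def={b,e} ue=∅
  B2: def={y} ue=∅
  B3: def={e} ue=∅
  B4: def={a,y} ue={a}

Backward fixpoint:
  live B0: ∅→{a}
  live B1: {a}→{a}
  live B2: {a}→{a}
  live B3: {a}→{a}
  live B4: {a}→∅

Interfere edges:
  a↔{b,e,y}
  b↔{a}
  d↔∅
  e↔{a}
  y↔{a}

Colouring:
  {a,b} pairwise interfere (2-clique) ⇒ χ ≥ 2
  assign a→R0 b→R1 d→R0 e→R1 y→R1 — no edge inside a register ⇒ χ ≤ 2
  χ = 2

Answer: 2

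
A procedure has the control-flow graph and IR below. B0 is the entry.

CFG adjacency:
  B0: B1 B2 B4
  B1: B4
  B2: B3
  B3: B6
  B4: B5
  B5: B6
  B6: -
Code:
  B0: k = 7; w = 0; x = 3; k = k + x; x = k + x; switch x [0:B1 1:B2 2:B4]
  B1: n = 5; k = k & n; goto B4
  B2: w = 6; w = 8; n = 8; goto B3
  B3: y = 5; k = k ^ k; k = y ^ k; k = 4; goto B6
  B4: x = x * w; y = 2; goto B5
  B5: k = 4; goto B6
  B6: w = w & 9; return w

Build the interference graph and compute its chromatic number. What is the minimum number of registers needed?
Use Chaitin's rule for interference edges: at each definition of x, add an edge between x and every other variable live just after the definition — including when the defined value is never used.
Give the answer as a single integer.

Block summaries:
  B0: def={k,w,x} ue=∅
  B1: def={k,n} ue={k}
  B2: def={n,w} ue=∅
  B3: def={k,y} ue={k}
  B4: def={x,y} ue={w,x}
  B5: def={k} ue=∅
  B6: def={w} ue={w}

Live sets:
  live B0: ∅→{k,w,x}
  live B1: {k,w,x}→{w,x}
  live B2: {k}→{k,w}
  live B3: {k,w}→{w}
  live B4: {w,x}→{w}
  live B5: {w}→{w}
  live B6: {w}→∅

Interfere edges:
  k — {n,w,x,y}
  n — {k,w,x}
  w — {k,n,x,y}
  x — {k,n,w}
  y — {k,w}

Colouring:
  {k,n,w,x} pairwise interfere (4-clique) ⇒ χ ≥ 4
  assign k→R0 n→R2 w→R1 x→R3 y→R2 — no edge inside a register ⇒ χ ≤ 4
  χ = 4

Answer: 4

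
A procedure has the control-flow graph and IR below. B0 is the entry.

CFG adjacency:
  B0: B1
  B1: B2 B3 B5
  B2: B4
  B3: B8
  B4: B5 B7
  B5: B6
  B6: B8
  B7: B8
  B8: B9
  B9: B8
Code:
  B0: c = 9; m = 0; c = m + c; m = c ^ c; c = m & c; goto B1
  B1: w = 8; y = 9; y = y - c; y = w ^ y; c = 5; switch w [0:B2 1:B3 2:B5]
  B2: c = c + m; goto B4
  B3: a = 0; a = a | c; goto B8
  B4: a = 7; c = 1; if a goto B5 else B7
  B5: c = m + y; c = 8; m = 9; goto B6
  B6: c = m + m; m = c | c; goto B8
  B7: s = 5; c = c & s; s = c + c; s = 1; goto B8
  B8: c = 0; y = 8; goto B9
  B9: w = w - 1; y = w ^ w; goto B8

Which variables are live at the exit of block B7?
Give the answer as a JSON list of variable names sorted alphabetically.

Answer: ["w"]

Working:
def/use:
  B0: def={c,m} ue=∅
  B1: def={c,w,y} ue={c}
  B2: def={c} ue={c,m}
  B3: def={a} ue={c}
  B4: def={a,c} ue=∅
  B5: def={c,m} ue={m,y}
  B6: def={c,m} ue={m}
  B7: def={c,s} ue={c}
  B8: def={c,y} ue=∅
  B9: def={w,y} ue={w}

Live sets:
  B0: in=∅ out={c,m}
  B1: in={c,m} out={c,m,w,y}
  B2: in={c,m,w,y} out={m,w,y}
  B3: in={c,w} out={w}
  B4: in={m,w,y} out={c,m,w,y}
  B5: in={m,w,y} out={m,w}
  B6: in={m,w} out={w}
  B7: in={c,w} out={w}
  B8: in={w} out={w}
  B9: in={w} out={w}

live-out(B7) = ["w"]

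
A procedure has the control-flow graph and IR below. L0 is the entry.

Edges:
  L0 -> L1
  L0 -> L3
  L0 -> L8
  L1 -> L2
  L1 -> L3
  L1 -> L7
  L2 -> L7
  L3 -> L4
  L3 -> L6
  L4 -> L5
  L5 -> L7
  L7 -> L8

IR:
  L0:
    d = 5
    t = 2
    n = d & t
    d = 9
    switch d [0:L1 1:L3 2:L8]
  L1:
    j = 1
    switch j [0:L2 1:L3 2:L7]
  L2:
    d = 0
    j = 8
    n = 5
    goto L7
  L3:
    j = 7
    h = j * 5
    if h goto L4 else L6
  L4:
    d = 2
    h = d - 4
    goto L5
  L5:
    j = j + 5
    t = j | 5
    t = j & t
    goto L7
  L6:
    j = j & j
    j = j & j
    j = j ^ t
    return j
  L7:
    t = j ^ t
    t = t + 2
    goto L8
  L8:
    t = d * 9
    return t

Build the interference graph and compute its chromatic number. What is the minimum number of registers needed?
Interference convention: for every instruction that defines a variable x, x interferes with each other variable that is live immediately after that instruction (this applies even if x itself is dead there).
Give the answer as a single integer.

Answer: 4

Derivation:
Block summaries:
  L0 def {d,n,t} use ∅
  L1 def {j} use ∅
  L2 def {d,j,n} use ∅
  L3 def {h,j} use ∅
  L4 def {d,h} use ∅
  L5 def {j,t} use {j}
  L6 def {j} use {j,t}
  L7 def {t} use {j,t}
  L8 def {t} use {d}

Liveness:
  L0 li=∅ lo={d,t}
  L1 li={d,t} lo={d,j,t}
  L2 li={t} lo={d,j,t}
  L3 li={t} lo={j,t}
  L4 li={j} lo={d,j}
  L5 li={d,j} lo={d,j,t}
  L6 li={j,t} lo=∅
  L7 li={d,j,t} lo={d}
  L8 li={d} lo=∅

Conflict graph:
  d↔{h,j,n,t}
  h↔{d,j,t}
  j↔{d,h,n,t}
  n↔{d,j,t}
  t↔{d,h,j,n}

Chromatic number:
  {d,h,j,t} pairwise interfere (4-clique) ⇒ χ ≥ 4
  assign d→r0 h→r3 j→r1 n→r3 t→r2 — no edge inside a register ⇒ χ ≤ 4
  χ = 4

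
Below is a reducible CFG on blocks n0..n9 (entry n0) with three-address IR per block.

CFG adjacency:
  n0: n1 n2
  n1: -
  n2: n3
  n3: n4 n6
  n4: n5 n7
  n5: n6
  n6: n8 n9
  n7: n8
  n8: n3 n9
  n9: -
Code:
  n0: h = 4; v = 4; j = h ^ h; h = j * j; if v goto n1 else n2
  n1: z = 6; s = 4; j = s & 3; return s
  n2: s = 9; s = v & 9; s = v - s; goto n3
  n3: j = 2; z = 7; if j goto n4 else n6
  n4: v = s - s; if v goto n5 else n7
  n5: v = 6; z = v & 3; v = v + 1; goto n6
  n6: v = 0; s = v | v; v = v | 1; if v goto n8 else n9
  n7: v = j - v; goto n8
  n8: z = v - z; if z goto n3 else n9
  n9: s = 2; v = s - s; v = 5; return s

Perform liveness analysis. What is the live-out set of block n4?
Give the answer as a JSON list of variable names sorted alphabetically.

Per-block:
  n0: def={h,j,v} ue=∅
  n1: def={j,s,z} ue=∅
  n2: def={s} ue={v}
  n3: def={j,z} ue=∅
  n4: def={v} ue={s}
  n5: def={v,z} ue=∅
  n6: def={s,v} ue=∅
  n7: def={v} ue={j,v}
  n8: def={z} ue={v,z}
  n9: def={s,v} ue=∅

Liveness:
  n0 li=∅ lo={v}
  n1 li=∅ lo=∅
  n2 li={v} lo={s}
  n3 li={s} lo={j,s,z}
  n4 li={j,s,z} lo={j,s,v,z}
  n5 li=∅ lo={z}
  n6 li={z} lo={s,v,z}
  n7 li={j,s,v,z} lo={s,v,z}
  n8 li={s,v,z} lo={s}
  n9 li=∅ lo=∅

live-out(n4) = ["j", "s", "v", "z"]

Answer: ["j", "s", "v", "z"]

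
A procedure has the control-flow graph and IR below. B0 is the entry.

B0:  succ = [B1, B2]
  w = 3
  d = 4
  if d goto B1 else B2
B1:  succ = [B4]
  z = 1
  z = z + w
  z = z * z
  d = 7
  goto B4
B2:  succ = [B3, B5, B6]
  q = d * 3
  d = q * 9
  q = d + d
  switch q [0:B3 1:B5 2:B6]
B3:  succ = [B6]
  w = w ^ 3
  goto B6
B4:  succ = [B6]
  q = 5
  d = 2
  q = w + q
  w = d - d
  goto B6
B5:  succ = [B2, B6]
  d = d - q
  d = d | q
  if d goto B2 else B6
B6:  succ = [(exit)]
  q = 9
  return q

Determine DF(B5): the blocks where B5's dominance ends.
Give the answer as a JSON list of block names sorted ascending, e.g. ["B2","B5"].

idom tree: B1←B0 B2←B0 B3←B2 B4←B1 B5←B2 B6←B0
Join-block Dom:
  B2: preds {B0,B5}: {B0} ∩ {B0,B2,B5} = {B0}; idom=B0
  B6: preds {B2,B3,B4,B5}: {B0,B2} ∩ {B0,B2,B3} ∩ {B0,B1,B4} ∩ {B0,B2,B5} = {B0}; idom=B0

DF derivation:
  B2←B0: walk · to B0
  B2←B5: walk B5→B2 to B0
  B6←B2: walk B2 to B0
  B6←B3: walk B3→B2 to B0
  B6←B4: walk B4→B1 to B0
  B6←B5: walk B5→B2 to B0
  B0: DF=∅
  B1: DF={B6}
  B2: DF={B2,B6}
  B3: DF={B6}
  B4: DF={B6}
  B5: DF={B2,B6}
  B6: DF=∅

DF(B5) = ["B2", "B6"]

Answer: ["B2", "B6"]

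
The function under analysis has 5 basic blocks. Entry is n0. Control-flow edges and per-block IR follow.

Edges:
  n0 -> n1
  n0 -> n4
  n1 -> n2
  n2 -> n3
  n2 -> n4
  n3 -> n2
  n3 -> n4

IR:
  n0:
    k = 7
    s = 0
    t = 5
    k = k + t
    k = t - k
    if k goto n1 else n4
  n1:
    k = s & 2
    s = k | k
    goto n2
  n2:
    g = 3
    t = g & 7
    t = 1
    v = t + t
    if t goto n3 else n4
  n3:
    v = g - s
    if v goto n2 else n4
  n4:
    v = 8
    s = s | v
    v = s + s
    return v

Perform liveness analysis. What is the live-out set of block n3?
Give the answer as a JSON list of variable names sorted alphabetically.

def/use:
  n0: def={k,s,t} ue=∅
  n1: def={k,s} ue={s}
  n2: def={g,t,v} ue=∅
  n3: def={v} ue={g,s}
  n4: def={s,v} ue={s}

Live sets:
  live n0: ∅→{s}
  live n1: {s}→{s}
  live n2: {s}→{g,s}
  live n3: {g,s}→{s}
  live n4: {s}→∅

live-out(n3) = ["s"]

Answer: ["s"]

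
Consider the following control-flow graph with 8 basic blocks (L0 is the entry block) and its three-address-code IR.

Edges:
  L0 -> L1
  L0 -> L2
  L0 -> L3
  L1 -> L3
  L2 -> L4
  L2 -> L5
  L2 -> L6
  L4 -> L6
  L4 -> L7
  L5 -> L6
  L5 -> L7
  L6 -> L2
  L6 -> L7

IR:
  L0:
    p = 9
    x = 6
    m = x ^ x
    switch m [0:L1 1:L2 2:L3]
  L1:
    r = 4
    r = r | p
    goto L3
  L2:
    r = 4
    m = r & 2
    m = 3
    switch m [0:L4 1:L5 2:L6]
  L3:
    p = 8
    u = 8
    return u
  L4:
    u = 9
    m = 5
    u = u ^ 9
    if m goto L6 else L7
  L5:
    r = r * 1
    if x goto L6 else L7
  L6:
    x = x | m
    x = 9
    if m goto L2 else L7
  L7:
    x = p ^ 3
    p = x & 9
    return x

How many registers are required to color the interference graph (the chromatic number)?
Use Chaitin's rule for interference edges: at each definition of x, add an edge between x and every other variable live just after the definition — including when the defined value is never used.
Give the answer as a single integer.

Answer: 4

Working:
def/use:
  L0: {m,p,x} / ∅
  L1: {r} / {p}
  L2: {m,r} / ∅
  L3: {p,u} / ∅
  L4: {m,u} / ∅
  L5: {r} / {r,x}
  L6: {x} / {m,x}
  L7: {p,x} / {p}

Backward fixpoint:
  L0 li=∅ lo={p,x}
  L1 li={p} lo=∅
  L2 li={p,x} lo={m,p,r,x}
  L3 li=∅ lo=∅
  L4 li={p,x} lo={m,p,x}
  L5 li={m,p,r,x} lo={m,p,x}
  L6 li={m,p,x} lo={p,x}
  L7 li={p} lo=∅

Interference:
  m↔{p,r,u,x}
  p↔{m,r,u,x}
  r↔{m,p,x}
  u↔{m,p,x}
  x↔{m,p,r,u}

Colouring:
  clique {m,p,r,x} ⇒ need ≥ 4
  assign m→r0 p→r1 r→r3 u→r3 x→r2 — no edge inside a register ⇒ χ ≤ 4
  χ = 4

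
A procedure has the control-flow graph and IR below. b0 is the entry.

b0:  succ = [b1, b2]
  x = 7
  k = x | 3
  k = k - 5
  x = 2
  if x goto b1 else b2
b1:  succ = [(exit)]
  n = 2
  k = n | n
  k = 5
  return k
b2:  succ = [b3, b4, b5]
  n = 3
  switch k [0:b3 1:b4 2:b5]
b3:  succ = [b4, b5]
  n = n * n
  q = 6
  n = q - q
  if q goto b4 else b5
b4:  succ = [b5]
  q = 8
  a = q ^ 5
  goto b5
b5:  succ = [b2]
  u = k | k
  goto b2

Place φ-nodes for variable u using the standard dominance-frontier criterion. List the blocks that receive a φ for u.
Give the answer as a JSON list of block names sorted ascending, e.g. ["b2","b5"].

idom tree: b1←b0 b2←b0 b3←b2 b4←b2 b5←b2
Join-block Dom:
  b2: preds {b0,b5}: {b0} ∩ {b0,b2,b5} = {b0}; idom=b0
  b4: preds {b2,b3}: {b0,b2} ∩ {b0,b2,b3} = {b0,b2}; idom=b2
  b5: preds {b2,b3,b4}: {b0,b2} ∩ {b0,b2,b3} ∩ {b0,b2,b4} = {b0,b2}; idom=b2

DF derivation:
  join b2 pred b0: · stop@b0
  join b2 pred b5: b5→b2 stop@b0
  join b4 pred b2: · stop@b2
  join b4 pred b3: b3 stop@b2
  join b5 pred b2: · stop@b2
  join b5 pred b3: b3 stop@b2
  join b5 pred b4: b4 stop@b2
  b0 → ∅
  b1 → ∅
  b2 → {b2}
  b3 → {b4,b5}
  b4 → {b5}
  b5 → {b2}

φ for u: defs {b5}
  DF⁺ = {b2}

Answer: ["b2"]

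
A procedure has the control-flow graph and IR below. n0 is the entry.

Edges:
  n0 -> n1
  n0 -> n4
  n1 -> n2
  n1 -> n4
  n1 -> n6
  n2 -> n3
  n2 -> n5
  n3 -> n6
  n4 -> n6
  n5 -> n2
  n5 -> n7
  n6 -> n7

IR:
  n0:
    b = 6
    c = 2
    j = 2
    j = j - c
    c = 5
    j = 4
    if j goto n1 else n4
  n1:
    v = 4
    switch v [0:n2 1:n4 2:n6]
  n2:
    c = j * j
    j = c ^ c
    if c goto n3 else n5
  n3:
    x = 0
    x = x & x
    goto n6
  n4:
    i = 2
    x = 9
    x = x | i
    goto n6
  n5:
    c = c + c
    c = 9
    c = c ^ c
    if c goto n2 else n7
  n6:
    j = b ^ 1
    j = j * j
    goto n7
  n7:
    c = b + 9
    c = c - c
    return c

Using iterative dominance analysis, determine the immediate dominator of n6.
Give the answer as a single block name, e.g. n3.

Answer: n0

Working:
idom tree: n1←n0 n2←n1 n3←n2 n4←n0 n5←n2 n6←n0 n7←n0
Join-block Dom:
  n2: preds {n1,n5}: {n0,n1} ∩ {n0,n1,n2,n5} = {n0,n1}; idom=n1
  n4: preds {n0,n1}: {n0} ∩ {n0,n1} = {n0}; idom=n0
  n6: preds {n1,n3,n4}: {n0,n1} ∩ {n0,n1,n2,n3} ∩ {n0,n4} = {n0}; idom=n0
  n7: preds {n5,n6}: {n0,n1,n2,n5} ∩ {n0,n6} = {n0}; idom=n0

idom(n6) = n0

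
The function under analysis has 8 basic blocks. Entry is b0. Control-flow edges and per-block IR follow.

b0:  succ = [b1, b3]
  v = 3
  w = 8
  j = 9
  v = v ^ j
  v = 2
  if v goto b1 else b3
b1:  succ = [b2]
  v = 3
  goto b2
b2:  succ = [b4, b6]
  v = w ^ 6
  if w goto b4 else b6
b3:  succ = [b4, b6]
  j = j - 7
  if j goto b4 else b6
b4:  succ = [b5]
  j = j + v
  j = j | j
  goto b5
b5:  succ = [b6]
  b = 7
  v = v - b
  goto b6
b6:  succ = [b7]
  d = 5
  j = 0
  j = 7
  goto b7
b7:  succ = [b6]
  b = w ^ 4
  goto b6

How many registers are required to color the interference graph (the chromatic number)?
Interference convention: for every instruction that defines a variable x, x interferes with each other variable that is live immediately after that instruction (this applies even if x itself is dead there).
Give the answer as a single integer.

Block summaries:
  b0 def {j,v,w} use ∅
  b1 def {v} use ∅
  b2 def {v} use {w}
  b3 def {j} use {j}
  b4 def {j} use {j,v}
  b5 def {b,v} use {v}
  b6 def {d,j} use ∅
  b7 def {b} use {w}

Backward fixpoint:
  b0: in=∅ out={j,v,w}
  b1: in={j,w} out={j,w}
  b2: in={j,w} out={j,v,w}
  b3: in={j,v,w} out={j,v,w}
  b4: in={j,v,w} out={v,w}
  b5: in={v,w} out={w}
  b6: in={w} out={w}
  b7: in={w} out={w}

Interference:
  b: {v,w}
  d: {w}
  j: {v,w}
  v: {b,j,w}
  w: {b,d,j,v}

Chromatic number:
  {b,v,w} pairwise interfere (3-clique) ⇒ χ ≥ 3
  3-colouring: r0={w}  r1={d,v}  r2={b,j}
  χ = 3

Answer: 3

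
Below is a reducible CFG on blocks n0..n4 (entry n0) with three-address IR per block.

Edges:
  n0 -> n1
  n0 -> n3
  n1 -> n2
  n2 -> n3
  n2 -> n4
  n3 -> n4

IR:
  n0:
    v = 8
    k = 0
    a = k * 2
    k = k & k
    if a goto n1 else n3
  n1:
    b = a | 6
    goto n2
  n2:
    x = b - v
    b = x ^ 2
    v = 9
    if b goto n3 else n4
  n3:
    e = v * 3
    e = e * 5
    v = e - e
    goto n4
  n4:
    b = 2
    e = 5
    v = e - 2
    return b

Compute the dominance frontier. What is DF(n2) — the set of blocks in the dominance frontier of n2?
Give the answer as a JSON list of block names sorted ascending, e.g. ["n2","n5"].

idom tree: n1←n0 n2←n1 n3←n0 n4←n0
Dom∩ at merges:
  n3: preds {n0,n2}: {n0} ∩ {n0,n1,n2} = {n0}; idom=n0
  n4: preds {n2,n3}: {n0,n1,n2} ∩ {n0,n3} = {n0}; idom=n0

DF walk-up:
  join n3 pred n0: · stop@n0
  join n3 pred n2: n2→n1 stop@n0
  join n4 pred n2: n2→n1 stop@n0
  join n4 pred n3: n3 stop@n0
  n0: DF=∅
  n1: DF={n3,n4}
  n2: DF={n3,n4}
  n3: DF={n4}
  n4: DF=∅

DF(n2) = ["n3", "n4"]

Answer: ["n3", "n4"]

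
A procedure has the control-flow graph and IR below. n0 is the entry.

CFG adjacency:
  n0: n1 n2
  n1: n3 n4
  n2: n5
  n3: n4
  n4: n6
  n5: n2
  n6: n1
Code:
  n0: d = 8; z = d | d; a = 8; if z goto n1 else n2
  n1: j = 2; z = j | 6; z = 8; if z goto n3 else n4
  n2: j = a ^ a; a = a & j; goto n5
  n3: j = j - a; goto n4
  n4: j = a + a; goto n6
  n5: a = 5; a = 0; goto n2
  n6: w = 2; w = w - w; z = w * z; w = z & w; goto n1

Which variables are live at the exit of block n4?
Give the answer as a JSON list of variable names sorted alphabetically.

def/use:
  n0 def {a,d,z} use ∅
  n1 def {j,z} use ∅
  n2 def {a,j} use {a}
  n3 def {j} use {a,j}
  n4 def {j} use {a}
  n5 def {a} use ∅
  n6 def {w,z} use {z}

Backward fixpoint:
  live n0: ∅→{a}
  live n1: {a}→{a,j,z}
  live n2: {a}→∅
  live n3: {a,j,z}→{a,z}
  live n4: {a,z}→{a,z}
  live n5: ∅→{a}
  live n6: {a,z}→{a}

live-out(n4) = ["a", "z"]

Answer: ["a", "z"]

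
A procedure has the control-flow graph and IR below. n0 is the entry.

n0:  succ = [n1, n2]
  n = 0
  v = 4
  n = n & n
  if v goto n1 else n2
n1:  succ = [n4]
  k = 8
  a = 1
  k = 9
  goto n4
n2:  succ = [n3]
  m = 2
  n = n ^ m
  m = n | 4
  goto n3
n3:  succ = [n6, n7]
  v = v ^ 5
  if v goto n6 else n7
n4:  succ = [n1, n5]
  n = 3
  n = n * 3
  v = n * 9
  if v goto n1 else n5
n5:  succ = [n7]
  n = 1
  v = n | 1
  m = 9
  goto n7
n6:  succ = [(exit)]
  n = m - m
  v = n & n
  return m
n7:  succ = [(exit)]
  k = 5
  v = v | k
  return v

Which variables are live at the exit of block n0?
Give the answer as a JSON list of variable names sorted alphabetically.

def/use:
  n0: def={n,v} ue=∅
  n1: def={a,k} ue=∅
  n2: def={m,n} ue={n}
  n3: def={v} ue={v}
  n4: def={n,v} ue=∅
  n5: def={m,n,v} ue=∅
  n6: def={n,v} ue={m}
  n7: def={k,v} ue={v}

Live sets:
  live n0: ∅→{n,v}
  live n1: ∅→∅
  live n2: {n,v}→{m,v}
  live n3: {m,v}→{m,v}
  live n4: ∅→∅
  live n5: ∅→{v}
  live n6: {m}→∅
  live n7: {v}→∅

live-out(n0) = ["n", "v"]

Answer: ["n", "v"]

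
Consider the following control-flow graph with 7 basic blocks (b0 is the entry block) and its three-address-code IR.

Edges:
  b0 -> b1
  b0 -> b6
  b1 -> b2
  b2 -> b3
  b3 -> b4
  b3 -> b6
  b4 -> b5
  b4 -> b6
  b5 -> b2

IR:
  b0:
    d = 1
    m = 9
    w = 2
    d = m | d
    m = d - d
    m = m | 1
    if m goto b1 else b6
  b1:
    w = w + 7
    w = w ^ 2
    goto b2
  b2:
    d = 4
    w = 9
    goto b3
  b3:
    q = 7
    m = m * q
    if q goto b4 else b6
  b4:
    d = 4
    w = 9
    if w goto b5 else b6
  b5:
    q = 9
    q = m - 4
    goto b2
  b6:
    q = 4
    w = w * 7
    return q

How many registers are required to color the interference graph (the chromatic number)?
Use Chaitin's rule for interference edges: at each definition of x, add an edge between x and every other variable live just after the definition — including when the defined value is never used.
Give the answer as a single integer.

Answer: 3

Derivation:
def/use:
  b0: def={d,m,w} ue=∅
  b1: def={w} ue={w}
  b2: def={d,w} ue=∅
  b3: def={m,q} ue={m}
  b4: def={d,w} ue=∅
  b5: def={q} ue={m}
  b6: def={q,w} ue={w}

Backward fixpoint:
  b0: in=∅ out={m,w}
  b1: in={m,w} out={m}
  b2: in={m} out={m,w}
  b3: in={m,w} out={m,w}
  b4: in={m} out={m,w}
  b5: in={m} out={m}
  b6: in={w} out=∅

Interfere edges:
  d↔{m,w}
  m↔{d,q,w}
  q↔{m,w}
  w↔{d,m,q}

Registers:
  {d,m,w} pairwise interfere (3-clique) ⇒ χ ≥ 3
  3-colouring: c0={m}  c1={w}  c2={d,q}
  χ = 3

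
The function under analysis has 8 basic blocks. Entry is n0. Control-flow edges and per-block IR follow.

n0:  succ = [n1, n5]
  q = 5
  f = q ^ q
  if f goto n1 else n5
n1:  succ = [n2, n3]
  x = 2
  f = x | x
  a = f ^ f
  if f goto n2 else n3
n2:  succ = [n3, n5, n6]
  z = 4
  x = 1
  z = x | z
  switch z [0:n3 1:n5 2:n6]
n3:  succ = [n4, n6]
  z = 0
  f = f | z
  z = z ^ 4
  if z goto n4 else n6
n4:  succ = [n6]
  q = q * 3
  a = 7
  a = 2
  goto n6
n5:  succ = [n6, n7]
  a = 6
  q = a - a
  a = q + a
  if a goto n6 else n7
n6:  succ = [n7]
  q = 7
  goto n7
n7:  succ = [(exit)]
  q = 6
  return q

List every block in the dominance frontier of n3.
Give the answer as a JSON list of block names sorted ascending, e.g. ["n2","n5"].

idom tree: n1←n0 n2←n1 n3←n1 n4←n3 n5←n0 n6←n0 n7←n0
Dom at joins:
  n3: preds {n1,n2}: {n0,n1} ∩ {n0,n1,n2} = {n0,n1}; idom=n1
  n5: preds {n0,n2}: {n0} ∩ {n0,n1,n2} = {n0}; idom=n0
  n6: preds {n2,n3,n4,n5}: {n0,n1,n2} ∩ {n0,n1,n3} ∩ {n0,n1,n3,n4} ∩ {n0,n5} = {n0}; idom=n0
  n7: preds {n5,n6}: {n0,n5} ∩ {n0,n6} = {n0}; idom=n0

DF walk-up:
  join n3 pred n1: · stop@n1
  join n3 pred n2: n2 stop@n1
  join n5 pred n0: · stop@n0
  join n5 pred n2: n2→n1 stop@n0
  join n6 pred n2: n2→n1 stop@n0
  join n6 pred n3: n3→n1 stop@n0
  join n6 pred n4: n4→n3→n1 stop@n0
  join n6 pred n5: n5 stop@n0
  join n7 pred n5: n5 stop@n0
  join n7 pred n6: n6 stop@n0
  DF(n0)=∅
  DF(n1)={n5,n6}
  DF(n2)={n3,n5,n6}
  DF(n3)={n6}
  DF(n4)={n6}
  DF(n5)={n6,n7}
  DF(n6)={n7}
  DF(n7)=∅

DF(n3) = ["n6"]

Answer: ["n6"]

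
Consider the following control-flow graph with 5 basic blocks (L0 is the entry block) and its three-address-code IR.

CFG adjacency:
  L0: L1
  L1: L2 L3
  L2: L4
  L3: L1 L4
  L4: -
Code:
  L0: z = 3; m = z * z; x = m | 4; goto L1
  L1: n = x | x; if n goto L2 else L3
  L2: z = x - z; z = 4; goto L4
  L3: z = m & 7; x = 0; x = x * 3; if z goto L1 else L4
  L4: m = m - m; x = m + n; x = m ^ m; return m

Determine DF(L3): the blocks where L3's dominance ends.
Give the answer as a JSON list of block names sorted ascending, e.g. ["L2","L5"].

Answer: ["L1", "L4"]

Working:
idom tree: L1←L0 L2←L1 L3←L1 L4←L1
Dom at joins:
  L1: preds {L0,L3}: {L0} ∩ {L0,L1,L3} = {L0}; idom=L0
  L4: preds {L2,L3}: {L0,L1,L2} ∩ {L0,L1,L3} = {L0,L1}; idom=L1

Frontier:
  join L1 pred L0: · stop@L0
  join L1 pred L3: L3→L1 stop@L0
  join L4 pred L2: L2 stop@L1
  join L4 pred L3: L3 stop@L1
  L0 → ∅
  L1 → {L1}
  L2 → {L4}
  L3 → {L1,L4}
  L4 → ∅

DF(L3) = ["L1", "L4"]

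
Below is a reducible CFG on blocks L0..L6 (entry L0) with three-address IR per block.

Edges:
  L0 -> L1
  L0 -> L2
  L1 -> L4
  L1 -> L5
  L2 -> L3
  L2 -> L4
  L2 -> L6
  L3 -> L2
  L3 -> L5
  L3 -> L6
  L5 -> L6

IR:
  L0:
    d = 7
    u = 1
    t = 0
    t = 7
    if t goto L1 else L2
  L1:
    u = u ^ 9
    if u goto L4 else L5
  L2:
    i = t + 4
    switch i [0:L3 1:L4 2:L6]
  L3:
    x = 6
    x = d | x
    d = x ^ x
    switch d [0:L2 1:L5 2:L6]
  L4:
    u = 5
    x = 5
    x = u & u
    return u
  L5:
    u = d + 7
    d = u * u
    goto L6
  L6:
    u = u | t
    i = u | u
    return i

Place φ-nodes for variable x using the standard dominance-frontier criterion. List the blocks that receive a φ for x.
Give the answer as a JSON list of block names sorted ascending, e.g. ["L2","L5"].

idom tree: L1←L0 L2←L0 L3←L2 L4←L0 L5←L0 L6←L0
Dom∩ at merges:
  L2: preds {L0,L3}: {L0} ∩ {L0,L2,L3} = {L0}; idom=L0
  L4: preds {L1,L2}: {L0,L1} ∩ {L0,L2} = {L0}; idom=L0
  L5: preds {L1,L3}: {L0,L1} ∩ {L0,L2,L3} = {L0}; idom=L0
  L6: preds {L2,L3,L5}: {L0,L2} ∩ {L0,L2,L3} ∩ {L0,L5} = {L0}; idom=L0

DF walk-up:
  join L2 pred L0: · stop@L0
  join L2 pred L3: L3→L2 stop@L0
  join L4 pred L1: L1 stop@L0
  join L4 pred L2: L2 stop@L0
  join L5 pred L1: L1 stop@L0
  join L5 pred L3: L3→L2 stop@L0
  join L6 pred L2: L2 stop@L0
  join L6 pred L3: L3→L2 stop@L0
  join L6 pred L5: L5 stop@L0
  L0 → ∅
  L1 → {L4,L5}
  L2 → {L2,L4,L5,L6}
  L3 → {L2,L5,L6}
  L4 → ∅
  L5 → {L6}
  L6 → ∅

φ for x: defs {L3,L4}
  DF⁺ = {L2,L4,L5,L6}

Answer: ["L2", "L4", "L5", "L6"]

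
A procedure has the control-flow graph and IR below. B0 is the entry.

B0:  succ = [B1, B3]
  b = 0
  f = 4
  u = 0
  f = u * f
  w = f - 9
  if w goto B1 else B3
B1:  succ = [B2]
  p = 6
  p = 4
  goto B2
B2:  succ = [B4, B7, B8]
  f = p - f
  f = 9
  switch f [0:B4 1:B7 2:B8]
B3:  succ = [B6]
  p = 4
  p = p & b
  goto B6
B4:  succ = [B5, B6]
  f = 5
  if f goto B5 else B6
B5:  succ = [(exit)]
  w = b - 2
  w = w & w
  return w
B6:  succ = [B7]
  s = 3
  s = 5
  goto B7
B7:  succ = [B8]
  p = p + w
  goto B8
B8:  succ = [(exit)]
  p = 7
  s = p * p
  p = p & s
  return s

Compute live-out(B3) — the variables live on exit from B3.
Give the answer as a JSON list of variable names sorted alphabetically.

def/use:
  B0: {b,f,u,w} / ∅
  B1: {p} / ∅
  B2: {f} / {f,p}
  B3: {p} / {b}
  B4: {f} / ∅
  B5: {w} / {b}
  B6: {s} / ∅
  B7: {p} / {p,w}
  B8: {p,s} / ∅

Live sets:
  B0: in=∅ out={b,f,w}
  B1: in={b,f,w} out={b,f,p,w}
  B2: in={b,f,p,w} out={b,p,w}
  B3: in={b,w} out={p,w}
  B4: in={b,p,w} out={b,p,w}
  B5: in={b} out=∅
  B6: in={p,w} out={p,w}
  B7: in={p,w} out=∅
  B8: in=∅ out=∅

live-out(B3) = ["p", "w"]

Answer: ["p", "w"]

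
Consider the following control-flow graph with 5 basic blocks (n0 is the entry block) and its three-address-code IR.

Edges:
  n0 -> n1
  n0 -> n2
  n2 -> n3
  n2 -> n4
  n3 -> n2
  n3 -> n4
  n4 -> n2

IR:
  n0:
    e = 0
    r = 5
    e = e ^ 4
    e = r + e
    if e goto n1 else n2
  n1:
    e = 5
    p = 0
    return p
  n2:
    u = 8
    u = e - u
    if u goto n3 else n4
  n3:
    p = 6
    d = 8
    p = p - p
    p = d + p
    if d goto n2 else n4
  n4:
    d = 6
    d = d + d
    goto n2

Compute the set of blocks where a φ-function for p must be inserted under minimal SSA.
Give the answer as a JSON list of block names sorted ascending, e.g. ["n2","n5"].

Answer: ["n2", "n4"]

Derivation:
idom tree: n1←n0 n2←n0 n3←n2 n4←n2
Dom∩ at merges:
  n2: preds {n0,n3,n4}: {n0} ∩ {n0,n2,n3} ∩ {n0,n2,n4} = {n0}; idom=n0
  n4: preds {n2,n3}: {n0,n2} ∩ {n0,n2,n3} = {n0,n2}; idom=n2

DF walk-up:
  n2←n0: walk · to n0
  n2←n3: walk n3→n2 to n0
  n2←n4: walk n4→n2 to n0
  n4←n2: walk · to n2
  n4←n3: walk n3 to n2
  DF(n0)=∅
  DF(n1)=∅
  DF(n2)={n2}
  DF(n3)={n2,n4}
  DF(n4)={n2}

φ for p: defs {n1,n3}
  DF⁺ = {n2,n4}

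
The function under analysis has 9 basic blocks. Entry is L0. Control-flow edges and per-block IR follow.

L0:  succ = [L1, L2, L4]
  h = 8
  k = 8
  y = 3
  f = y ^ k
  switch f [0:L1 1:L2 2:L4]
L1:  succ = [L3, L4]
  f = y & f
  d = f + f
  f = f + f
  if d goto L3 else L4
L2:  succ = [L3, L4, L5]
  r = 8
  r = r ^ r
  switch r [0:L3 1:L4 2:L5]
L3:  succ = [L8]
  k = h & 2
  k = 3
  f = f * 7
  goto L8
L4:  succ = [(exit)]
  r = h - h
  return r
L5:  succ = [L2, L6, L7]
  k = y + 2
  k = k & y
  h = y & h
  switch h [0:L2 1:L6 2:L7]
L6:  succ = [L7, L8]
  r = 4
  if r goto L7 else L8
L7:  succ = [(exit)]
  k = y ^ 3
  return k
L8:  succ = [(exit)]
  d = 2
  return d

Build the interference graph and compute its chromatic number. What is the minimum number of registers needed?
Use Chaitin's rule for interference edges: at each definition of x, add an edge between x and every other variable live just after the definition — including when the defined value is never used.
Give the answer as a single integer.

def/use:
  L0: def={f,h,k,y} ue=∅
  L1: def={d,f} ue={f,y}
  L2: def={r} ue=∅
  L3: def={f,k} ue={f,h}
  L4: def={r} ue={h}
  L5: def={h,k} ue={h,y}
  L6: def={r} ue=∅
  L7: def={k} ue={y}
  L8: def={d} ue=∅

Liveness:
  L0: in=∅ out={f,h,y}
  L1: in={f,h,y} out={f,h}
  L2: in={f,h,y} out={f,h,y}
  L3: in={f,h} out=∅
  L4: in={h} out=∅
  L5: in={f,h,y} out={f,h,y}
  L6: in={y} out={y}
  L7: in={y} out=∅
  L8: in=∅ out=∅

Conflict graph:
  d↔{f,h}
  f↔{d,h,k,r,y}
  h↔{d,f,k,r,y}
  k↔{f,h,y}
  r↔{f,h,y}
  y↔{f,h,k,r}

Colouring:
  lower bound: {f,h,k,y} mutually conflict ⇒ χ ≥ 4
  assign d→R2 f→R0 h→R1 k→R3 r→R3 y→R2 — no edge inside a register ⇒ χ ≤ 4
  χ = 4

Answer: 4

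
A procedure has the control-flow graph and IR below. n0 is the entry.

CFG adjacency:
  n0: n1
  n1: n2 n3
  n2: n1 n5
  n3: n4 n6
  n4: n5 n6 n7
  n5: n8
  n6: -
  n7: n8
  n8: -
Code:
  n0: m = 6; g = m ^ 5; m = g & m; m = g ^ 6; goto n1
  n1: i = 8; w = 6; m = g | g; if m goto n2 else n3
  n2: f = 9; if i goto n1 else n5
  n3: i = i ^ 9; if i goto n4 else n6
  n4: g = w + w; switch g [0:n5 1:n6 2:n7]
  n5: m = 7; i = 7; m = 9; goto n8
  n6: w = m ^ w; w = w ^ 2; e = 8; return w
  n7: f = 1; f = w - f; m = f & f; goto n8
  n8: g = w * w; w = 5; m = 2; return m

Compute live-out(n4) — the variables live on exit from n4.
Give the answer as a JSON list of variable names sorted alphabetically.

Answer: ["m", "w"]

Analysis:
def/use:
  n0: {g,m} / ∅
  n1: {i,m,w} / {g}
  n2: {f} / {i}
  n3: {i} / {i}
  n4: {g} / {w}
  n5: {i,m} / ∅
  n6: {e,w} / {m,w}
  n7: {f,m} / {w}
  n8: {g,m,w} / {w}

Backward fixpoint:
  live n0: ∅→{g}
  live n1: {g}→{g,i,m,w}
  live n2: {g,i,w}→{g,w}
  live n3: {i,m,w}→{m,w}
  live n4: {m,w}→{m,w}
  live n5: {w}→{w}
  live n6: {m,w}→∅
  live n7: {w}→{w}
  live n8: {w}→∅

live-out(n4) = ["m", "w"]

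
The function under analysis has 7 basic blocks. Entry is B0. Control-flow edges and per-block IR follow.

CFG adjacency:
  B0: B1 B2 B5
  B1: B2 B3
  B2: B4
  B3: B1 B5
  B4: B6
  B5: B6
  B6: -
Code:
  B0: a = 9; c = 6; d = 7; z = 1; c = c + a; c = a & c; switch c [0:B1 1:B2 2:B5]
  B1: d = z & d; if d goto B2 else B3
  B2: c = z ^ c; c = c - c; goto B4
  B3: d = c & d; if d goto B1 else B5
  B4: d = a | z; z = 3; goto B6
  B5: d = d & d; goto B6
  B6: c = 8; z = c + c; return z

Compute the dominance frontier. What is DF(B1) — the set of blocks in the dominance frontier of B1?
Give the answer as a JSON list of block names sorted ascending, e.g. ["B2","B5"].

idom tree: B1←B0 B2←B0 B3←B1 B4←B2 B5←B0 B6←B0
Dom at joins:
  B1: preds {B0,B3}: {B0} ∩ {B0,B1,B3} = {B0}; idom=B0
  B2: preds {B0,B1}: {B0} ∩ {B0,B1} = {B0}; idom=B0
  B5: preds {B0,B3}: {B0} ∩ {B0,B1,B3} = {B0}; idom=B0
  B6: preds {B4,B5}: {B0,B2,B4} ∩ {B0,B5} = {B0}; idom=B0

DF derivation:
  B1←B0: walk · to B0
  B1←B3: walk B3→B1 to B0
  B2←B0: walk · to B0
  B2←B1: walk B1 to B0
  B5←B0: walk · to B0
  B5←B3: walk B3→B1 to B0
  B6←B4: walk B4→B2 to B0
  B6←B5: walk B5 to B0
  B0: DF=∅
  B1: DF={B1,B2,B5}
  B2: DF={B6}
  B3: DF={B1,B5}
  B4: DF={B6}
  B5: DF={B6}
  B6: DF=∅

DF(B1) = ["B1", "B2", "B5"]

Answer: ["B1", "B2", "B5"]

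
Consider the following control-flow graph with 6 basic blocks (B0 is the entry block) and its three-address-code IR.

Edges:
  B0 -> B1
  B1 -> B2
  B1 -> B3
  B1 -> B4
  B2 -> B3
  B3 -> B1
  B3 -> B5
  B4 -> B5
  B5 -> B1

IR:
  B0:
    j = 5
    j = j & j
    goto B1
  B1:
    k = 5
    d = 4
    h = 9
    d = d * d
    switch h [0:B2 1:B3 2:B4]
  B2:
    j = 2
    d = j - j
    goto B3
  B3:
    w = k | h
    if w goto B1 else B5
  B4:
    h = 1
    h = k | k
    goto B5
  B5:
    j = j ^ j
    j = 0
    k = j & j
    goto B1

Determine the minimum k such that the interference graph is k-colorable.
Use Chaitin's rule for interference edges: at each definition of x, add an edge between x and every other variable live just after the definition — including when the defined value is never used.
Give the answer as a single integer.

Answer: 4

Working:
Block summaries:
  B0: def={j} ue=∅
  B1: def={d,h,k} ue=∅
  B2: def={d,j} ue=∅
  B3: def={w} ue={h,k}
  B4: def={h} ue={k}
  B5: def={j,k} ue={j}

Liveness:
  B0 li=∅ lo={j}
  B1 li={j} lo={h,j,k}
  B2 li={h,k} lo={h,j,k}
  B3 li={h,j,k} lo={j}
  B4 li={j,k} lo={j}
  B5 li={j} lo={j}

Conflict graph:
  d — {h,j,k}
  h — {d,j,k}
  j — {d,h,k,w}
  k — {d,h,j}
  w — {j}

Chromatic number:
  clique {d,h,j,k} ⇒ need ≥ 4
  assign d→c1 h→c2 j→c0 k→c3 w→c1 — no edge inside a register ⇒ χ ≤ 4
  χ = 4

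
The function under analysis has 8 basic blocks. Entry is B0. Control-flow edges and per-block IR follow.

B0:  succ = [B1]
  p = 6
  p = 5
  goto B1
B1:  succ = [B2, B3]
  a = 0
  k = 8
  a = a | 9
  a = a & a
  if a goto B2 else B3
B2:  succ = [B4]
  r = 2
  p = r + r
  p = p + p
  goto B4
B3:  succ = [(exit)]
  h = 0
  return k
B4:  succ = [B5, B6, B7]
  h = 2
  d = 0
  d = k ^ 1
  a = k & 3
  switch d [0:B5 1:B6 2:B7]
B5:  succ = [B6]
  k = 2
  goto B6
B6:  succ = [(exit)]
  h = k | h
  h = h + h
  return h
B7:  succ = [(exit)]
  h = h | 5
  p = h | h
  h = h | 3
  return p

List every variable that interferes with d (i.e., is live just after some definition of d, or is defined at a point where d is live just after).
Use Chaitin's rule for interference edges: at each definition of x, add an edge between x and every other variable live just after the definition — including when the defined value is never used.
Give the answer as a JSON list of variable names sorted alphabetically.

def/use:
  B0: def={p} ue=∅
  B1: def={a,k} ue=∅
  B2: def={p,r} ue=∅
  B3: def={h} ue={k}
  B4: def={a,d,h} ue={k}
  B5: def={k} ue=∅
  B6: def={h} ue={h,k}
  B7: def={h,p} ue={h}

Backward fixpoint:
  live B0: ∅→∅
  live B1: ∅→{k}
  live B2: {k}→{k}
  live B3: {k}→∅
  live B4: {k}→{h,k}
  live B5: {h}→{h,k}
  live B6: {h,k}→∅
  live B7: {h}→∅

Conflict graph:
  a↔{d,h,k}
  d↔{a,h,k}
  h↔{a,d,k,p}
  k↔{a,d,h,p,r}
  p↔{h,k}
  r↔{k}

N(d) = ["a", "h", "k"]

Answer: ["a", "h", "k"]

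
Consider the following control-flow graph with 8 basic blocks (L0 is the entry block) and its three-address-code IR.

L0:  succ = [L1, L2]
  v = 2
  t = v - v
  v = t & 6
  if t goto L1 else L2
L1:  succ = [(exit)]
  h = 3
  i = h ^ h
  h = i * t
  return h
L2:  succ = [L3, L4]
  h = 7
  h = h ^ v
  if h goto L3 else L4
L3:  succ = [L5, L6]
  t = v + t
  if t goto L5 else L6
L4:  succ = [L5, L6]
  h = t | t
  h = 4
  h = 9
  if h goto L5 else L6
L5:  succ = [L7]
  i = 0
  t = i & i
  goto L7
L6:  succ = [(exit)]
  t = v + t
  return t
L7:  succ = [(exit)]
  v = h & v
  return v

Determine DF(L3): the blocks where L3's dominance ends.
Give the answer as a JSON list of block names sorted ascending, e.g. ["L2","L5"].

idom tree: L1←L0 L2←L0 L3←L2 L4←L2 L5←L2 L6←L2 L7←L5
Join-block Dom:
  L5: preds {L3,L4}: {L0,L2,L3} ∩ {L0,L2,L4} = {L0,L2}; idom=L2
  L6: preds {L3,L4}: {L0,L2,L3} ∩ {L0,L2,L4} = {L0,L2}; idom=L2

DF derivation:
  join L5 pred L3: L3 stop@L2
  join L5 pred L4: L4 stop@L2
  join L6 pred L3: L3 stop@L2
  join L6 pred L4: L4 stop@L2
  DF(L0)=∅
  DF(L1)=∅
  DF(L2)=∅
  DF(L3)={L5,L6}
  DF(L4)={L5,L6}
  DF(L5)=∅
  DF(L6)=∅
  DF(L7)=∅

DF(L3) = ["L5", "L6"]

Answer: ["L5", "L6"]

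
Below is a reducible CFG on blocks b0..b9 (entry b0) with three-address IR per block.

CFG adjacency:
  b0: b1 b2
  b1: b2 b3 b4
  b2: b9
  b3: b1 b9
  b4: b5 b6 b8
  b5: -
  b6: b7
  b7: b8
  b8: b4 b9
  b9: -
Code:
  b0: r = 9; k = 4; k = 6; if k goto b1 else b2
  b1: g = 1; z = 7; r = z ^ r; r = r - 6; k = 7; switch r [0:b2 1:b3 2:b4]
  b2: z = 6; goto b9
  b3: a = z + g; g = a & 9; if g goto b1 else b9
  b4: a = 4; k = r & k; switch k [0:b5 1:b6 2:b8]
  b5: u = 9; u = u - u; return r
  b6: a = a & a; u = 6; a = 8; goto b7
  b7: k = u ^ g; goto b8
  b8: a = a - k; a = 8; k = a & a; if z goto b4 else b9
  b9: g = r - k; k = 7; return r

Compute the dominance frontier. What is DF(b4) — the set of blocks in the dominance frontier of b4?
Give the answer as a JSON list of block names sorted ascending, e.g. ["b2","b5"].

idom tree: b1←b0 b2←b0 b3←b1 b4←b1 b5←b4 b6←b4 b7←b6 b8←b4 b9←b0
Dom at joins:
  b1: preds {b0,b3}: {b0} ∩ {b0,b1,b3} = {b0}; idom=b0
  b2: preds {b0,b1}: {b0} ∩ {b0,b1} = {b0}; idom=b0
  b4: preds {b1,b8}: {b0,b1} ∩ {b0,b1,b4,b8} = {b0,b1}; idom=b1
  b8: preds {b4,b7}: {b0,b1,b4} ∩ {b0,b1,b4,b6,b7} = {b0,b1,b4}; idom=b4
  b9: preds {b2,b3,b8}: {b0,b2} ∩ {b0,b1,b3} ∩ {b0,b1,b4,b8} = {b0}; idom=b0

DF walk-up:
  join b1 pred b0: · stop@b0
  join b1 pred b3: b3→b1 stop@b0
  join b2 pred b0: · stop@b0
  join b2 pred b1: b1 stop@b0
  join b4 pred b1: · stop@b1
  join b4 pred b8: b8→b4 stop@b1
  join b8 pred b4: · stop@b4
  join b8 pred b7: b7→b6 stop@b4
  join b9 pred b2: b2 stop@b0
  join b9 pred b3: b3→b1 stop@b0
  join b9 pred b8: b8→b4→b1 stop@b0
  b0: DF=∅
  b1: DF={b1,b2,b9}
  b2: DF={b9}
  b3: DF={b1,b9}
  b4: DF={b4,b9}
  b5: DF=∅
  b6: DF={b8}
  b7: DF={b8}
  b8: DF={b4,b9}
  b9: DF=∅

DF(b4) = ["b4", "b9"]

Answer: ["b4", "b9"]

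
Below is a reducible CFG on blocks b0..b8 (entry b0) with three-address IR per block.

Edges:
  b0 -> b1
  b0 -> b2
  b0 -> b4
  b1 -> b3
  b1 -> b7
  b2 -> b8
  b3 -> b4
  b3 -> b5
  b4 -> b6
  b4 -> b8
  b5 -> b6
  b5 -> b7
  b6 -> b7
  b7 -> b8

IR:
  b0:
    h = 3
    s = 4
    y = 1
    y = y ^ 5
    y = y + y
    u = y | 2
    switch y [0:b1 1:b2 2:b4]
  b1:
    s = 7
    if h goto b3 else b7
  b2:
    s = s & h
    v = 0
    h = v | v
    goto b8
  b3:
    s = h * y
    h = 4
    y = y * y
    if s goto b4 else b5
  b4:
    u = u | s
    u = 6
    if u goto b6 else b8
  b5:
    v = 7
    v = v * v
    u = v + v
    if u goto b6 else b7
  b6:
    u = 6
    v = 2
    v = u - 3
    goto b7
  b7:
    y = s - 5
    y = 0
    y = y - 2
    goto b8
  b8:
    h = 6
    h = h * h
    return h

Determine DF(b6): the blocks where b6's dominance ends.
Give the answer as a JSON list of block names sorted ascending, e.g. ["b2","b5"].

Answer: ["b7"]

Analysis:
idom tree: b1←b0 b2←b0 b3←b1 b4←b0 b5←b3 b6←b0 b7←b0 b8←b0
Join-block Dom:
  b4: preds {b0,b3}: {b0} ∩ {b0,b1,b3} = {b0}; idom=b0
  b6: preds {b4,b5}: {b0,b4} ∩ {b0,b1,b3,b5} = {b0}; idom=b0
  b7: preds {b1,b5,b6}: {b0,b1} ∩ {b0,b1,b3,b5} ∩ {b0,b6} = {b0}; idom=b0
  b8: preds {b2,b4,b7}: {b0,b2} ∩ {b0,b4} ∩ {b0,b7} = {b0}; idom=b0

DF derivation:
  join b4 pred b0: · stop@b0
  join b4 pred b3: b3→b1 stop@b0
  join b6 pred b4: b4 stop@b0
  join b6 pred b5: b5→b3→b1 stop@b0
  join b7 pred b1: b1 stop@b0
  join b7 pred b5: b5→b3→b1 stop@b0
  join b7 pred b6: b6 stop@b0
  join b8 pred b2: b2 stop@b0
  join b8 pred b4: b4 stop@b0
  join b8 pred b7: b7 stop@b0
  b0: DF=∅
  b1: DF={b4,b6,b7}
  b2: DF={b8}
  b3: DF={b4,b6,b7}
  b4: DF={b6,b8}
  b5: DF={b6,b7}
  b6: DF={b7}
  b7: DF={b8}
  b8: DF=∅

DF(b6) = ["b7"]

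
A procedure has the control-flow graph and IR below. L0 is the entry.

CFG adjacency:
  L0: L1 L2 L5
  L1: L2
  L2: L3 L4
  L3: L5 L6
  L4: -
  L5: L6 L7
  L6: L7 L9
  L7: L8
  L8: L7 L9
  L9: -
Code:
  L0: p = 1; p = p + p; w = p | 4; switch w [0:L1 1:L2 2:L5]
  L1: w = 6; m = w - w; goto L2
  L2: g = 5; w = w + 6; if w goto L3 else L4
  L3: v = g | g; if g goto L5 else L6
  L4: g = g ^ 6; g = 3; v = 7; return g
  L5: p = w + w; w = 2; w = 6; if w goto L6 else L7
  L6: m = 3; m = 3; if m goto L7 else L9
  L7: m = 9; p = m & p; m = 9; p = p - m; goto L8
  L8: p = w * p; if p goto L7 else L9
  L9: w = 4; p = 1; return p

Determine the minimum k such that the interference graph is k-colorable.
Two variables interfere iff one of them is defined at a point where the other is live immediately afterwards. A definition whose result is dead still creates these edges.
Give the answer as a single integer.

Answer: 4

Derivation:
Block summaries:
  L0 def {p,w} use ∅
  L1 def {m,w} use ∅
  L2 def {g,w} use {w}
  L3 def {v} use {g}
  L4 def {g,v} use {g}
  L5 def {p,w} use {w}
  L6 def {m} use ∅
  L7 def {m,p} use {p}
  L8 def {p} use {p,w}
  L9 def {p,w} use ∅

Liveness:
  L0: in=∅ out={p,w}
  L1: in={p} out={p,w}
  L2: in={p,w} out={g,p,w}
  L3: in={g,p,w} out={p,w}
  L4: in={g} out=∅
  L5: in={w} out={p,w}
  L6: in={p,w} out={p,w}
  L7: in={p,w} out={p,w}
  L8: in={p,w} out={p,w}
  L9: in=∅ out=∅

Interfere edges:
  g — {p,v,w}
  m — {p,w}
  p — {g,m,v,w}
  v — {g,p,w}
  w — {g,m,p,v}

Chromatic number:
  lower bound: {g,p,v,w} mutually conflict ⇒ χ ≥ 4
  4-colouring: r0={p}  r1={w}  r2={g,m}  r3={v}
  χ = 4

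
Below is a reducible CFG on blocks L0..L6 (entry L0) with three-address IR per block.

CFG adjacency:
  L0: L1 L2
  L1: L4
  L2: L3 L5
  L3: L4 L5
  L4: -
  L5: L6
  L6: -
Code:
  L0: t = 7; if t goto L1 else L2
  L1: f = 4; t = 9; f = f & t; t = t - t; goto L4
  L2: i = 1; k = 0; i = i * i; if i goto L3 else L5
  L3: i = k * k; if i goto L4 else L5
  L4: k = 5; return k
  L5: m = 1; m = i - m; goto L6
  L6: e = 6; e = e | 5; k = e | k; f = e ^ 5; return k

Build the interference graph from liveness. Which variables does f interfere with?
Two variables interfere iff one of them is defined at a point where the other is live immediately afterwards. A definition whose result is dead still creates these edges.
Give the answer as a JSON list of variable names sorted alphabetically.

Per-block:
  L0 def {t} use ∅
  L1 def {f,t} use ∅
  L2 def {i,k} use ∅
  L3 def {i} use {k}
  L4 def {k} use ∅
  L5 def {m} use {i}
  L6 def {e,f,k} use {k}

Backward fixpoint:
  L0: in=∅ out=∅
  L1: in=∅ out=∅
  L2: in=∅ out={i,k}
  L3: in={k} out={i,k}
  L4: in=∅ out=∅
  L5: in={i,k} out={k}
  L6: in={k} out=∅

Interference:
  e: {k}
  f: {k,t}
  i: {k,m}
  k: {e,f,i,m}
  m: {i,k}
  t: {f}

N(f) = ["k", "t"]

Answer: ["k", "t"]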